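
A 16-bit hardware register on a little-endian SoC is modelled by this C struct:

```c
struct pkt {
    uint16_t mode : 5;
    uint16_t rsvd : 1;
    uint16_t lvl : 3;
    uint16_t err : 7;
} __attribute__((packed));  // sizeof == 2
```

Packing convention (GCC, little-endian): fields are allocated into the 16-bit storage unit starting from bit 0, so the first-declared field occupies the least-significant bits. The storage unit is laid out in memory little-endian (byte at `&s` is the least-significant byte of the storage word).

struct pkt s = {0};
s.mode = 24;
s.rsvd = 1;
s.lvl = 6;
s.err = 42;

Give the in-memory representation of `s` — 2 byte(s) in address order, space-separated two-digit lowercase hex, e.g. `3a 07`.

b8 55

[0+:5] mode=24 & 0x1f = 0x18; word=0x0018
[5+:1] rsvd=1 & 0x1 = 0x1; word=0x0038
[6+:3] lvl=6 & 0x7 = 0x6; word=0x01b8
[9+:7] err=42 & 0x7f = 0x2a; word=0x55b8
word = 0x55b8 → little-endian bytes:
  [0]=0xb8  [1]=0x55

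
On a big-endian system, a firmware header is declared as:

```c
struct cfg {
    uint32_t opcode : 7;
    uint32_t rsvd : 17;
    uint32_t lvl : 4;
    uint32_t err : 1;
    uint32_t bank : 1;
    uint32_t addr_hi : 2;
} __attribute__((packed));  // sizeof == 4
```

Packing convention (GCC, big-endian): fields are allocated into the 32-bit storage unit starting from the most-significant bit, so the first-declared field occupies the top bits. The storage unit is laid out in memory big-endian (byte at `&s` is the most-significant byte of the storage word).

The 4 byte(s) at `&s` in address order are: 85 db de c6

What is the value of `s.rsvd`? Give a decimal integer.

[0]=0x85 [1]=0xdb [2]=0xde [3]=0xc6 (big-endian) → word 0x85dbdec6
opcode [25+:7] = (word>>25) & 0x7f = 66
rsvd [8+:17] = (word>>8) & 0x1ffff = 121822  ←
lvl [4+:4] = (word>>4) & 0xf = 12
err [3+:1] = (word>>3) & 0x1 = 0
bank [2+:1] = (word>>2) & 0x1 = 1
addr_hi [0+:2] = (word>>0) & 0x3 = 2

121822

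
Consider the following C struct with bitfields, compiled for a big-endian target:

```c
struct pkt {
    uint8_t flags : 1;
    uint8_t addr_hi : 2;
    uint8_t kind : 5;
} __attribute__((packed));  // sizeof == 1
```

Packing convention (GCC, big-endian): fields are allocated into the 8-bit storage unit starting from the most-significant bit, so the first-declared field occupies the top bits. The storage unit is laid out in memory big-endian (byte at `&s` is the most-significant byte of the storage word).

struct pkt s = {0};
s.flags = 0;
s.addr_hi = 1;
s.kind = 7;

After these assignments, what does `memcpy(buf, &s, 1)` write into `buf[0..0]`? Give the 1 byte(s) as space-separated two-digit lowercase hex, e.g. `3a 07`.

flags:1 = 0 → 0x0 << 7 → word 0x00
addr_hi:2 = 1 → 0x1 << 5 → word 0x20
kind:5 = 7 → 0x7 << 0 → word 0x27
word = 0x27 → big-endian bytes:
  [0]=0x27

27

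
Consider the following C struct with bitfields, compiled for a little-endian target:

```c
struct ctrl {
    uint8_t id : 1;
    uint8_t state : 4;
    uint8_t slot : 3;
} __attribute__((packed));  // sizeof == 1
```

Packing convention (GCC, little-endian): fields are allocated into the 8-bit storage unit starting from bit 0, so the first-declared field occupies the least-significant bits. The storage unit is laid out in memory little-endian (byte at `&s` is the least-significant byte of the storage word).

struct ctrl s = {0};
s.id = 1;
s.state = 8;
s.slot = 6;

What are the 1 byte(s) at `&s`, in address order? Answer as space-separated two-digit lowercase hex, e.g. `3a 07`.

[0+:1] id=1 & 0x1 = 0x1; word=0x01
[1+:4] state=8 & 0xf = 0x8; word=0x11
[5+:3] slot=6 & 0x7 = 0x6; word=0xd1
word = 0xd1 → little-endian bytes:
  [0]=0xd1

d1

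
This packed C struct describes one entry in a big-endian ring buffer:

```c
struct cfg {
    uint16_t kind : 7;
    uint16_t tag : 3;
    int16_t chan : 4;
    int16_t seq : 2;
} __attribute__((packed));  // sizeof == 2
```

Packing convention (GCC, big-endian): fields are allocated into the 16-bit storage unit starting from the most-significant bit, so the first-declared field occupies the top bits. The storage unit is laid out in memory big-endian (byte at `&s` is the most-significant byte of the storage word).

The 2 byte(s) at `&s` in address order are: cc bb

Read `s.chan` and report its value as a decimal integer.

[0]=0xcc [1]=0xbb (big-endian) → word 0xccbb
kind:7 @ bit 9 → (0xccbb>>9)&0x7f = 0x66
tag:3 @ bit 6 → (0xccbb>>6)&0x7 = 0x2
chan:4 @ bit 2 → (0xccbb>>2)&0xf = 0xe  ←
seq:2 @ bit 0 → (0xccbb>>0)&0x3 = 0x3
chan signed 4b, MSB=1: 14 - 16 = -2

-2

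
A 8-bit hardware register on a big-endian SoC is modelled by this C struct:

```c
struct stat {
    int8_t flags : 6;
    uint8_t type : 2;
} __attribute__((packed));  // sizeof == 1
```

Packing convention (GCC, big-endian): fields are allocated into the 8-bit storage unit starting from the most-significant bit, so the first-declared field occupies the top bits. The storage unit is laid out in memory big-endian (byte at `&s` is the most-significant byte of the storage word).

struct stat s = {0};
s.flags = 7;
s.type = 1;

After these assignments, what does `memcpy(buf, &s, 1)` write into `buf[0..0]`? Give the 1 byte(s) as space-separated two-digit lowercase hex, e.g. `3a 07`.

[2+:6] flags=7 & 0x3f = 0x7; word=0x1c
[0+:2] type=1 & 0x3 = 0x1; word=0x1d
word = 0x1d → big-endian bytes:
  [0]=0x1d

1d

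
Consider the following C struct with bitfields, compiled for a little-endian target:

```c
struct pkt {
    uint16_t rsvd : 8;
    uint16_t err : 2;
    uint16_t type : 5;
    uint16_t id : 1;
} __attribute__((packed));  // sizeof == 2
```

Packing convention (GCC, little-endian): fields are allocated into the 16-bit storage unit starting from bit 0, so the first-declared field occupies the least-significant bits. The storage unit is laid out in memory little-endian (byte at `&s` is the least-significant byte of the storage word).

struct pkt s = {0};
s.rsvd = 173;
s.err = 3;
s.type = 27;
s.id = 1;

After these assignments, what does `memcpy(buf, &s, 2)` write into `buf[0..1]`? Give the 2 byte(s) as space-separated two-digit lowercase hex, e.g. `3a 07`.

rsvd (8b) val=173 bits=0xad at bit 0: 0x00ad
err (2b) val=3 bits=0x3 at bit 8: 0x03ad
type (5b) val=27 bits=0x1b at bit 10: 0x6fad
id (1b) val=1 bits=0x1 at bit 15: 0xefad
word = 0xefad → little-endian bytes:
  [0]=0xad  [1]=0xef

ad ef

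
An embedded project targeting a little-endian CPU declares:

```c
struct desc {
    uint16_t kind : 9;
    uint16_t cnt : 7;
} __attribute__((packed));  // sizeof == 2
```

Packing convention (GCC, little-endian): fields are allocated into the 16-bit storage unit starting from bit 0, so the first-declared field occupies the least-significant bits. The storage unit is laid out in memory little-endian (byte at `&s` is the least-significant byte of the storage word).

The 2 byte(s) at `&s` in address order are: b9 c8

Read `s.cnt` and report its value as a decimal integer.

[0]=0xb9 [1]=0xc8 (little-endian) → word 0xc8b9
kind [0+:9] = (word>>0) & 0x1ff = 185
cnt [9+:7] = (word>>9) & 0x7f = 100  ←

100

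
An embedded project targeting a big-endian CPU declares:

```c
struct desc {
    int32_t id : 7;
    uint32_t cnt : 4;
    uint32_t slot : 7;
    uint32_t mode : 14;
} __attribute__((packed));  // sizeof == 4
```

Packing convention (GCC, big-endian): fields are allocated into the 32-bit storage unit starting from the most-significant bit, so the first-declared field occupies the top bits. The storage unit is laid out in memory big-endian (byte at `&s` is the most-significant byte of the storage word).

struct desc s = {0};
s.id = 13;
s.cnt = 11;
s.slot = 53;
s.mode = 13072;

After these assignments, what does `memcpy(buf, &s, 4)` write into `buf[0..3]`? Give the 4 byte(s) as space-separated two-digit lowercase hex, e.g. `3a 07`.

id (7b) val=13 bits=0xd at bit 25: 0x1a000000
cnt (4b) val=11 bits=0xb at bit 21: 0x1b600000
slot (7b) val=53 bits=0x35 at bit 14: 0x1b6d4000
mode (14b) val=13072 bits=0x3310 at bit 0: 0x1b6d7310
word = 0x1b6d7310 → big-endian bytes:
  [0]=0x1b  [1]=0x6d  [2]=0x73  [3]=0x10

1b 6d 73 10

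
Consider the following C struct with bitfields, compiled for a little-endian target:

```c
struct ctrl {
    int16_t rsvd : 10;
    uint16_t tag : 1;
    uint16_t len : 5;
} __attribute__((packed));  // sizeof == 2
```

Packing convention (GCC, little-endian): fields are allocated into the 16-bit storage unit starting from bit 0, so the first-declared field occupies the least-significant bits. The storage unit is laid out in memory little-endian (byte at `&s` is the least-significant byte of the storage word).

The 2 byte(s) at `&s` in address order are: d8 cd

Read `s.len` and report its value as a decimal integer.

[0]=0xd8 [1]=0xcd (little-endian) → word 0xcdd8
rsvd:10 @ bit 0 → (0xcdd8>>0)&0x3ff = 0x1d8
tag:1 @ bit 10 → (0xcdd8>>10)&0x1 = 0x1
len:5 @ bit 11 → (0xcdd8>>11)&0x1f = 0x19  ←

25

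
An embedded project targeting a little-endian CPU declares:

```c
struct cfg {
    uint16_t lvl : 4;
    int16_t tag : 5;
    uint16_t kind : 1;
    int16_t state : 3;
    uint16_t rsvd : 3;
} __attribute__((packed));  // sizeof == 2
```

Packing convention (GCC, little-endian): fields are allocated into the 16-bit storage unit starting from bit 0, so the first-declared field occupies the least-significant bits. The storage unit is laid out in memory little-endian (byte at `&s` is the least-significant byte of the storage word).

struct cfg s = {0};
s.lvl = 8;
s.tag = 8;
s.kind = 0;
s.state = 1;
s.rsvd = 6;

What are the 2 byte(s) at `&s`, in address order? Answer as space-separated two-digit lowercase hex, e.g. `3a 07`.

88 c4

lvl:4 = 8 → 0x8 << 0 → word 0x0008
tag:5 = 8 → 0x8 << 4 → word 0x0088
kind:1 = 0 → 0x0 << 9 → word 0x0088
state:3 = 1 → 0x1 << 10 → word 0x0488
rsvd:3 = 6 → 0x6 << 13 → word 0xc488
word = 0xc488 → little-endian bytes:
  [0]=0x88  [1]=0xc4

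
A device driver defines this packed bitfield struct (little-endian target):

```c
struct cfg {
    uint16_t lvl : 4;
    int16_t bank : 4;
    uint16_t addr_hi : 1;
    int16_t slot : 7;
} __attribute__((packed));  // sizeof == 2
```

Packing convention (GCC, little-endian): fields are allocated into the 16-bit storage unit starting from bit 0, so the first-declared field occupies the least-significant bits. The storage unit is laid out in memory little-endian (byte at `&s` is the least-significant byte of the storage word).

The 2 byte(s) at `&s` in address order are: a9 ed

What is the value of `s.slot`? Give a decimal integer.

-10

[0]=0xa9 [1]=0xed (little-endian) → word 0xeda9
lvl [0+:4] = (word>>0) & 0xf = 9
bank [4+:4] = (word>>4) & 0xf = 10
addr_hi [8+:1] = (word>>8) & 0x1 = 1
slot [9+:7] = (word>>9) & 0x7f = 118  ←
slot signed 7b, MSB=1: 118 - 128 = -10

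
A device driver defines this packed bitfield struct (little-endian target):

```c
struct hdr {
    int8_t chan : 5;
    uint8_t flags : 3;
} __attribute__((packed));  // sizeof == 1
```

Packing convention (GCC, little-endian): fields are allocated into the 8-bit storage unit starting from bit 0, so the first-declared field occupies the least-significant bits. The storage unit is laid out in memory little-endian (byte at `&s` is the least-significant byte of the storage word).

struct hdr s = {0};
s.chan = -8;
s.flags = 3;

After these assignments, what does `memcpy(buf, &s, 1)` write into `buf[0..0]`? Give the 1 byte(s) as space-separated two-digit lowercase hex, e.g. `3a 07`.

[0+:5] chan=-8 & 0x1f = 0x18; word=0x18
[5+:3] flags=3 & 0x7 = 0x3; word=0x78
word = 0x78 → little-endian bytes:
  [0]=0x78

78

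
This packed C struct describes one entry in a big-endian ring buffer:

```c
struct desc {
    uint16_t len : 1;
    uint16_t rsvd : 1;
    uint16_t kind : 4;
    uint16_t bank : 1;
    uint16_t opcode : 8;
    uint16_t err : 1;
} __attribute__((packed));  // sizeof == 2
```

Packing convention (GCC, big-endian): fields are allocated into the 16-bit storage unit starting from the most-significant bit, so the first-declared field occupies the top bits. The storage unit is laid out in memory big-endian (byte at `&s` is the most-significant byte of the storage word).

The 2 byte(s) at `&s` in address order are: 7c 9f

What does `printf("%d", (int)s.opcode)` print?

[0]=0x7c [1]=0x9f (big-endian) → word 0x7c9f
len [15+:1] = (word>>15) & 0x1 = 0
rsvd [14+:1] = (word>>14) & 0x1 = 1
kind [10+:4] = (word>>10) & 0xf = 15
bank [9+:1] = (word>>9) & 0x1 = 0
opcode [1+:8] = (word>>1) & 0xff = 79  ←
err [0+:1] = (word>>0) & 0x1 = 1

79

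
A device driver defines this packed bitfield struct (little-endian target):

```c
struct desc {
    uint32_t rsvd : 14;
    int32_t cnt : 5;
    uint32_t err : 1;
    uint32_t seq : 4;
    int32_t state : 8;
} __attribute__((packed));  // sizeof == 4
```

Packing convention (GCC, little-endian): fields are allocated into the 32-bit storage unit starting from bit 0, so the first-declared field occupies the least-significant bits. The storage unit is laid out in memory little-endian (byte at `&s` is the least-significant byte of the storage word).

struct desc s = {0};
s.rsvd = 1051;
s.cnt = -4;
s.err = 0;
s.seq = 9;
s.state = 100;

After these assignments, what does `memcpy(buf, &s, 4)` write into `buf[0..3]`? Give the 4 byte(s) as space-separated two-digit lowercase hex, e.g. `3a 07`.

1b 04 97 64

rsvd (14b) val=1051 bits=0x41b at bit 0: 0x0000041b
cnt (5b) val=-4 bits=0x1c at bit 14: 0x0007041b
err (1b) val=0 bits=0x0 at bit 19: 0x0007041b
seq (4b) val=9 bits=0x9 at bit 20: 0x0097041b
state (8b) val=100 bits=0x64 at bit 24: 0x6497041b
word = 0x6497041b → little-endian bytes:
  [0]=0x1b  [1]=0x04  [2]=0x97  [3]=0x64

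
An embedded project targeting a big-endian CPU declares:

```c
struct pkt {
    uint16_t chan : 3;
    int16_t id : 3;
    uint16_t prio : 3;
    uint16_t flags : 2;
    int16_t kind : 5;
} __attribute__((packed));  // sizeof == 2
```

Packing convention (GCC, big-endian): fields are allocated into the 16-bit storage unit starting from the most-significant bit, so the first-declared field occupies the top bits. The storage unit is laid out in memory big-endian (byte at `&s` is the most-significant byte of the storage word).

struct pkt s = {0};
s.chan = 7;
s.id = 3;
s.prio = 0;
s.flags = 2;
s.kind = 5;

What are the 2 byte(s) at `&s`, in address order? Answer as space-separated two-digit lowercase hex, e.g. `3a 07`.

ec 45

[13+:3] chan=7 & 0x7 = 0x7; word=0xe000
[10+:3] id=3 & 0x7 = 0x3; word=0xec00
[7+:3] prio=0 & 0x7 = 0x0; word=0xec00
[5+:2] flags=2 & 0x3 = 0x2; word=0xec40
[0+:5] kind=5 & 0x1f = 0x5; word=0xec45
word = 0xec45 → big-endian bytes:
  [0]=0xec  [1]=0x45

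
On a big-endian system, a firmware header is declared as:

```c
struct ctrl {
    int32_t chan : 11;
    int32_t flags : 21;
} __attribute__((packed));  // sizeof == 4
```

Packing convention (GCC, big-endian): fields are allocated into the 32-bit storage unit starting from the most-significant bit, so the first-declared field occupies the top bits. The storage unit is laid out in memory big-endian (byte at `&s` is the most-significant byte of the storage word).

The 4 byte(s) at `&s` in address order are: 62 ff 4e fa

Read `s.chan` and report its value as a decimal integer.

791

[0]=0x62 [1]=0xff [2]=0x4e [3]=0xfa (big-endian) → word 0x62ff4efa
chan [21+:11] = (word>>21) & 0x7ff = 791  ←
flags [0+:21] = (word>>0) & 0x1fffff = 2051834
chan signed 11b, MSB=0: value = 791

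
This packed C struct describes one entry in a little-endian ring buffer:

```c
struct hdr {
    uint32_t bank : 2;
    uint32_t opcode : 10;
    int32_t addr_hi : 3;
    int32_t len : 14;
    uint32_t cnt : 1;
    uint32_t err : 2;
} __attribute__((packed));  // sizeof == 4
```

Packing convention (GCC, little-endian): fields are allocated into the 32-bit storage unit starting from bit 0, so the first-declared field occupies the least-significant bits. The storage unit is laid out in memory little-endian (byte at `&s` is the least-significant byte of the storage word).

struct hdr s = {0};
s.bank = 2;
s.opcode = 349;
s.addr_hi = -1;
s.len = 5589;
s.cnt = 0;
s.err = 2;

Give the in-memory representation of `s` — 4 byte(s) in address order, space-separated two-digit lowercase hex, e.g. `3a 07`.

76 f5 ea 8a

bank (2b) val=2 bits=0x2 at bit 0: 0x00000002
opcode (10b) val=349 bits=0x15d at bit 2: 0x00000576
addr_hi (3b) val=-1 bits=0x7 at bit 12: 0x00007576
len (14b) val=5589 bits=0x15d5 at bit 15: 0x0aeaf576
cnt (1b) val=0 bits=0x0 at bit 29: 0x0aeaf576
err (2b) val=2 bits=0x2 at bit 30: 0x8aeaf576
word = 0x8aeaf576 → little-endian bytes:
  [0]=0x76  [1]=0xf5  [2]=0xea  [3]=0x8a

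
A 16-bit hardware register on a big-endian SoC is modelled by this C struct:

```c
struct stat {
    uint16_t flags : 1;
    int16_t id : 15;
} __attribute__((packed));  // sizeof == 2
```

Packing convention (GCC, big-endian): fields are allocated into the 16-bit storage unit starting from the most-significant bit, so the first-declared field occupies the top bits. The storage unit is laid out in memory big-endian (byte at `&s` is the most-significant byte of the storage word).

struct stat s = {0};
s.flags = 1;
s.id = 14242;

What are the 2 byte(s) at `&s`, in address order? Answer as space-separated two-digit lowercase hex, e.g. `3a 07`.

b7 a2

flags:1 = 1 → 0x1 << 15 → word 0x8000
id:15 = 14242 → 0x37a2 << 0 → word 0xb7a2
word = 0xb7a2 → big-endian bytes:
  [0]=0xb7  [1]=0xa2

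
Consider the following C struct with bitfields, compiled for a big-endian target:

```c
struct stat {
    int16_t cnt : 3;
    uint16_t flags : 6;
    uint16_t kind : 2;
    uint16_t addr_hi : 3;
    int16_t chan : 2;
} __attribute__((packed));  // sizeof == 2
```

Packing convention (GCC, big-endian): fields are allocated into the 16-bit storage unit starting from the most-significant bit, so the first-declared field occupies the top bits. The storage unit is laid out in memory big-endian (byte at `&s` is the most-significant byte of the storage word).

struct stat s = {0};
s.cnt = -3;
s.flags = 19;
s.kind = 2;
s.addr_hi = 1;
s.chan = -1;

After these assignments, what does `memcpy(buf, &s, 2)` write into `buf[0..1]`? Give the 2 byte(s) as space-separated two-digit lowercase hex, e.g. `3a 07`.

[13+:3] cnt=-3 & 0x7 = 0x5; word=0xa000
[7+:6] flags=19 & 0x3f = 0x13; word=0xa980
[5+:2] kind=2 & 0x3 = 0x2; word=0xa9c0
[2+:3] addr_hi=1 & 0x7 = 0x1; word=0xa9c4
[0+:2] chan=-1 & 0x3 = 0x3; word=0xa9c7
word = 0xa9c7 → big-endian bytes:
  [0]=0xa9  [1]=0xc7

a9 c7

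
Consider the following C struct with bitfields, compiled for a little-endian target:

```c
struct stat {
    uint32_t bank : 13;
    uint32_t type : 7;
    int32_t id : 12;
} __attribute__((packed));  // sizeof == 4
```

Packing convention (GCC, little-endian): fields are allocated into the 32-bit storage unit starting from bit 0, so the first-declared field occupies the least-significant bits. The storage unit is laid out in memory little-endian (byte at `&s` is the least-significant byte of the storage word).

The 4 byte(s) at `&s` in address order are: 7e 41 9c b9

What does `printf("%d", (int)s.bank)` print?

[0]=0x7e [1]=0x41 [2]=0x9c [3]=0xb9 (little-endian) → word 0xb99c417e
bank:13 @ bit 0 → (0xb99c417e>>0)&0x1fff = 0x17e  ←
type:7 @ bit 13 → (0xb99c417e>>13)&0x7f = 0x62
id:12 @ bit 20 → (0xb99c417e>>20)&0xfff = 0xb99

382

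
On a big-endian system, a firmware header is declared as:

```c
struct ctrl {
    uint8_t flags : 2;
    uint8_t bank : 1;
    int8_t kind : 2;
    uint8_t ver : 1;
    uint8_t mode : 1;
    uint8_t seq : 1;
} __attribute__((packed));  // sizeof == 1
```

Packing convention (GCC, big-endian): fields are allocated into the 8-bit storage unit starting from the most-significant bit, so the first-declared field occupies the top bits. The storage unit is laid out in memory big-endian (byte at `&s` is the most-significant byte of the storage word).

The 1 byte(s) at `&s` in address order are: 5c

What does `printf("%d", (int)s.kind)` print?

-1

[0]=0x5c (big-endian) → word 0x5c
flags [6+:2] = (word>>6) & 0x3 = 1
bank [5+:1] = (word>>5) & 0x1 = 0
kind [3+:2] = (word>>3) & 0x3 = 3  ←
ver [2+:1] = (word>>2) & 0x1 = 1
mode [1+:1] = (word>>1) & 0x1 = 0
seq [0+:1] = (word>>0) & 0x1 = 0
kind signed 2b, MSB=1: 3 - 4 = -1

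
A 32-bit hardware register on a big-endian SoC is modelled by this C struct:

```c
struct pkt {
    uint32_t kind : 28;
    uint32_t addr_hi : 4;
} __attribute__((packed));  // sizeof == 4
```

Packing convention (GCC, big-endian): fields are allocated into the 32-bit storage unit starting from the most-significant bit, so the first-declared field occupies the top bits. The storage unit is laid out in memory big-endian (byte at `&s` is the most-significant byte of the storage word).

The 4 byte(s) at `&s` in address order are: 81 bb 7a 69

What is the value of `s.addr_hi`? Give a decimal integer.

[0]=0x81 [1]=0xbb [2]=0x7a [3]=0x69 (big-endian) → word 0x81bb7a69
kind [4+:28] = (word>>4) & 0xfffffff = 136034214
addr_hi [0+:4] = (word>>0) & 0xf = 9  ←

9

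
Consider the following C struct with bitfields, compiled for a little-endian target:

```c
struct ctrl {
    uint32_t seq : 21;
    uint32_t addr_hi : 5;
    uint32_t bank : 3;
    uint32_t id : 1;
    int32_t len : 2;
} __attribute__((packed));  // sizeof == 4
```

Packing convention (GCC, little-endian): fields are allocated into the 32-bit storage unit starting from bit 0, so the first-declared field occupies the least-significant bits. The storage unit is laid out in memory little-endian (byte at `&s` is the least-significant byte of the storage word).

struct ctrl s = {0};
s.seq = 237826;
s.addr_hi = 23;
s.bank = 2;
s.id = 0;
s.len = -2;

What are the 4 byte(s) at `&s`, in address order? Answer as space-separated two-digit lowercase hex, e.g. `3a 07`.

[0+:21] seq=237826 & 0x1fffff = 0x3a102; word=0x0003a102
[21+:5] addr_hi=23 & 0x1f = 0x17; word=0x02e3a102
[26+:3] bank=2 & 0x7 = 0x2; word=0x0ae3a102
[29+:1] id=0 & 0x1 = 0x0; word=0x0ae3a102
[30+:2] len=-2 & 0x3 = 0x2; word=0x8ae3a102
word = 0x8ae3a102 → little-endian bytes:
  [0]=0x02  [1]=0xa1  [2]=0xe3  [3]=0x8a

02 a1 e3 8a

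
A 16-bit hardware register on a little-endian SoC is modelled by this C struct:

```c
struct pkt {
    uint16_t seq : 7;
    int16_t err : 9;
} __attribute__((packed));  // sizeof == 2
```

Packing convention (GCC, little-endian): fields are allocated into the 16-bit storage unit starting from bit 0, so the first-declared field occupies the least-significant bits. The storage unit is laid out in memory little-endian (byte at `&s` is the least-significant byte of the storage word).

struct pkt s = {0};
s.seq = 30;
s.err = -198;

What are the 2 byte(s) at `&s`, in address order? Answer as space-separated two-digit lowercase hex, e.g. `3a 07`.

1e 9d

seq (7b) val=30 bits=0x1e at bit 0: 0x001e
err (9b) val=-198 bits=0x13a at bit 7: 0x9d1e
word = 0x9d1e → little-endian bytes:
  [0]=0x1e  [1]=0x9d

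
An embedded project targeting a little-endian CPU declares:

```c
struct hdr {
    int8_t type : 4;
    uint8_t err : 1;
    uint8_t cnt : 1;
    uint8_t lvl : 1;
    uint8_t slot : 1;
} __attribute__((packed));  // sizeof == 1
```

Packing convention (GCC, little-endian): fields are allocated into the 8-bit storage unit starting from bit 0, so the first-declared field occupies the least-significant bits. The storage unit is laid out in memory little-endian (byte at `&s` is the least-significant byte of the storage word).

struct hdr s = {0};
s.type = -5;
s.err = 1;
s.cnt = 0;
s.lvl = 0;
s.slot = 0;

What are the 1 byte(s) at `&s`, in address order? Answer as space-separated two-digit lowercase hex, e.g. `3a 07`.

1b

type (4b) val=-5 bits=0xb at bit 0: 0x0b
err (1b) val=1 bits=0x1 at bit 4: 0x1b
cnt (1b) val=0 bits=0x0 at bit 5: 0x1b
lvl (1b) val=0 bits=0x0 at bit 6: 0x1b
slot (1b) val=0 bits=0x0 at bit 7: 0x1b
word = 0x1b → little-endian bytes:
  [0]=0x1b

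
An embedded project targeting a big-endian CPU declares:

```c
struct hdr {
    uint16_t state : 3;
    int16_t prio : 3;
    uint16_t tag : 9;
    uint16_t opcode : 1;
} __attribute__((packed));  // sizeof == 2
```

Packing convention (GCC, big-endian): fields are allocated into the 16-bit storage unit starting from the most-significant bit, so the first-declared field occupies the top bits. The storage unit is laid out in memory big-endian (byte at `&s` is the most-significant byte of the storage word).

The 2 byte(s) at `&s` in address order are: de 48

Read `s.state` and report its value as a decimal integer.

6

[0]=0xde [1]=0x48 (big-endian) → word 0xde48
state:3 @ bit 13 → (0xde48>>13)&0x7 = 0x6  ←
prio:3 @ bit 10 → (0xde48>>10)&0x7 = 0x7
tag:9 @ bit 1 → (0xde48>>1)&0x1ff = 0x124
opcode:1 @ bit 0 → (0xde48>>0)&0x1 = 0x0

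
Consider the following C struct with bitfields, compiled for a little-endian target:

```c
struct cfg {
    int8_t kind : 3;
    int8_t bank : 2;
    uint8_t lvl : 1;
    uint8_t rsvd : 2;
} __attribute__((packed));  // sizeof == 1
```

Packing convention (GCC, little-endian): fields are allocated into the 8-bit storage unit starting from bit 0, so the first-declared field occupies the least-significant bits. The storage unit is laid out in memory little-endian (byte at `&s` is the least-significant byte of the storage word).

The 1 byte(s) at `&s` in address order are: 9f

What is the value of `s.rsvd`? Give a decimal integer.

2

[0]=0x9f (little-endian) → word 0x9f
kind:3 @ bit 0 → (0x9f>>0)&0x7 = 0x7
bank:2 @ bit 3 → (0x9f>>3)&0x3 = 0x3
lvl:1 @ bit 5 → (0x9f>>5)&0x1 = 0x0
rsvd:2 @ bit 6 → (0x9f>>6)&0x3 = 0x2  ←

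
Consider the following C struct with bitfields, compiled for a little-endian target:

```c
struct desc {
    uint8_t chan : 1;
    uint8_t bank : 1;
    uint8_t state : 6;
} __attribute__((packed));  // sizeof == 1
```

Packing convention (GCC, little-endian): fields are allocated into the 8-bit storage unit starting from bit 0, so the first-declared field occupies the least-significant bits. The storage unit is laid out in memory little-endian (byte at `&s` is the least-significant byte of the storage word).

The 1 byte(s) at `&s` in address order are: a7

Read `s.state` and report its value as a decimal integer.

41

[0]=0xa7 (little-endian) → word 0xa7
chan:1 @ bit 0 → (0xa7>>0)&0x1 = 0x1
bank:1 @ bit 1 → (0xa7>>1)&0x1 = 0x1
state:6 @ bit 2 → (0xa7>>2)&0x3f = 0x29  ←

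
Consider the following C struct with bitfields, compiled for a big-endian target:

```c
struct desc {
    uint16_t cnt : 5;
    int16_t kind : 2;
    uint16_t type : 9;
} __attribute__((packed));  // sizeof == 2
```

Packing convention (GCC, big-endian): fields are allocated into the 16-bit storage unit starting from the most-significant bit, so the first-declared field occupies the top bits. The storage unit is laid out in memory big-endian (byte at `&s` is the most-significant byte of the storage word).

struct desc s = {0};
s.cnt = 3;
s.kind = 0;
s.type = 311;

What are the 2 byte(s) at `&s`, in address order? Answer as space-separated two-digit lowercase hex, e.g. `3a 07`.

cnt:5 = 3 → 0x3 << 11 → word 0x1800
kind:2 = 0 → 0x0 << 9 → word 0x1800
type:9 = 311 → 0x137 << 0 → word 0x1937
word = 0x1937 → big-endian bytes:
  [0]=0x19  [1]=0x37

19 37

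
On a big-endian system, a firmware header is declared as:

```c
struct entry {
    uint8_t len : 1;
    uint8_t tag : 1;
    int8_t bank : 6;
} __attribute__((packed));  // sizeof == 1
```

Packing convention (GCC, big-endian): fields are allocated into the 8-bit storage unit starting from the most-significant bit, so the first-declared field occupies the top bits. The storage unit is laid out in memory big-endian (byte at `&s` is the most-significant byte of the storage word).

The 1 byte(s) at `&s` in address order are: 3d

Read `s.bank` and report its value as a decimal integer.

[0]=0x3d (big-endian) → word 0x3d
len:1 @ bit 7 → (0x3d>>7)&0x1 = 0x0
tag:1 @ bit 6 → (0x3d>>6)&0x1 = 0x0
bank:6 @ bit 0 → (0x3d>>0)&0x3f = 0x3d  ←
bank signed 6b, MSB=1: 61 - 64 = -3

-3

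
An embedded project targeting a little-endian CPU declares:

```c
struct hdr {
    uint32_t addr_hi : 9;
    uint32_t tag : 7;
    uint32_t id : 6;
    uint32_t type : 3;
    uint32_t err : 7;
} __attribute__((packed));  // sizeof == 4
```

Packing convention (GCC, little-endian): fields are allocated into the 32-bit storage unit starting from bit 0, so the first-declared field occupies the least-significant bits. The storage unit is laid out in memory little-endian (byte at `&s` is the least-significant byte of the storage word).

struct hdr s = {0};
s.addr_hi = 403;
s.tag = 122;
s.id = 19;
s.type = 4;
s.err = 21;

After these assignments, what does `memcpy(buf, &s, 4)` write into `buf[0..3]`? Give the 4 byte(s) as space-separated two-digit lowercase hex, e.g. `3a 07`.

93 f5 13 2b

addr_hi:9 = 403 → 0x193 << 0 → word 0x00000193
tag:7 = 122 → 0x7a << 9 → word 0x0000f593
id:6 = 19 → 0x13 << 16 → word 0x0013f593
type:3 = 4 → 0x4 << 22 → word 0x0113f593
err:7 = 21 → 0x15 << 25 → word 0x2b13f593
word = 0x2b13f593 → little-endian bytes:
  [0]=0x93  [1]=0xf5  [2]=0x13  [3]=0x2b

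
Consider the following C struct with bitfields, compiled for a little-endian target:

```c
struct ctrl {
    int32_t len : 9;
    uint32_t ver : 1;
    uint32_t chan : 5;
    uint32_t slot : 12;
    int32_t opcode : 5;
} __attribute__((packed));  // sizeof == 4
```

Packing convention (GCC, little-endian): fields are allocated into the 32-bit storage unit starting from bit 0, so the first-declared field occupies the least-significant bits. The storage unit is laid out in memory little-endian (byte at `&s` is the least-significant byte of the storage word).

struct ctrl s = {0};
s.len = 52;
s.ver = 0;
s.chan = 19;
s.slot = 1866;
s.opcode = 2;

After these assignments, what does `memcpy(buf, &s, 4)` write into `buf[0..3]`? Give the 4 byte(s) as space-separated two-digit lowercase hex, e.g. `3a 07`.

34 4c a5 13

[0+:9] len=52 & 0x1ff = 0x34; word=0x00000034
[9+:1] ver=0 & 0x1 = 0x0; word=0x00000034
[10+:5] chan=19 & 0x1f = 0x13; word=0x00004c34
[15+:12] slot=1866 & 0xfff = 0x74a; word=0x03a54c34
[27+:5] opcode=2 & 0x1f = 0x2; word=0x13a54c34
word = 0x13a54c34 → little-endian bytes:
  [0]=0x34  [1]=0x4c  [2]=0xa5  [3]=0x13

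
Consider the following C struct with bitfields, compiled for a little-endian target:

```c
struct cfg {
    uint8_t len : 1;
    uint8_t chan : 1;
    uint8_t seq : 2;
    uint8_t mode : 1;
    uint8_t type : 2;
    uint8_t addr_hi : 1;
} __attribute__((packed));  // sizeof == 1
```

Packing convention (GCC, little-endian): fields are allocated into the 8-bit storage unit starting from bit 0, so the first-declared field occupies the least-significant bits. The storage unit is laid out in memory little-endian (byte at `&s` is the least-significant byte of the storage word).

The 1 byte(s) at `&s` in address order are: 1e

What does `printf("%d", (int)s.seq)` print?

[0]=0x1e (little-endian) → word 0x1e
len [0+:1] = (word>>0) & 0x1 = 0
chan [1+:1] = (word>>1) & 0x1 = 1
seq [2+:2] = (word>>2) & 0x3 = 3  ←
mode [4+:1] = (word>>4) & 0x1 = 1
type [5+:2] = (word>>5) & 0x3 = 0
addr_hi [7+:1] = (word>>7) & 0x1 = 0

3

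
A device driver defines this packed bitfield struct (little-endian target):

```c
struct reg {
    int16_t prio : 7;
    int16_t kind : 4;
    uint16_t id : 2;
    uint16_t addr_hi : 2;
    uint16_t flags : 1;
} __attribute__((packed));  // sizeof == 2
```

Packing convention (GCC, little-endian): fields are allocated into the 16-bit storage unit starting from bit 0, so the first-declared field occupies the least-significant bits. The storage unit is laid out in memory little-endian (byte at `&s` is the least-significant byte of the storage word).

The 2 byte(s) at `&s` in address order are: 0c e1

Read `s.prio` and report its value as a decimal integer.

[0]=0x0c [1]=0xe1 (little-endian) → word 0xe10c
prio:7 @ bit 0 → (0xe10c>>0)&0x7f = 0xc  ←
kind:4 @ bit 7 → (0xe10c>>7)&0xf = 0x2
id:2 @ bit 11 → (0xe10c>>11)&0x3 = 0x0
addr_hi:2 @ bit 13 → (0xe10c>>13)&0x3 = 0x3
flags:1 @ bit 15 → (0xe10c>>15)&0x1 = 0x1
prio signed 7b, MSB=0: value = 12

12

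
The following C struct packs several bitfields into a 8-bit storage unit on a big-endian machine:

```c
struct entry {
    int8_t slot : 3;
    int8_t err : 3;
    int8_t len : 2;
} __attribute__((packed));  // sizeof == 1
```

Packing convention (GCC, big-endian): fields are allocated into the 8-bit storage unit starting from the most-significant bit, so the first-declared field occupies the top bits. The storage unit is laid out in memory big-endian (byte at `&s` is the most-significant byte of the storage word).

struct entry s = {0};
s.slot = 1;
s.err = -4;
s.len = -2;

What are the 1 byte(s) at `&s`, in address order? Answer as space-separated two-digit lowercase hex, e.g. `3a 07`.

32

[5+:3] slot=1 & 0x7 = 0x1; word=0x20
[2+:3] err=-4 & 0x7 = 0x4; word=0x30
[0+:2] len=-2 & 0x3 = 0x2; word=0x32
word = 0x32 → big-endian bytes:
  [0]=0x32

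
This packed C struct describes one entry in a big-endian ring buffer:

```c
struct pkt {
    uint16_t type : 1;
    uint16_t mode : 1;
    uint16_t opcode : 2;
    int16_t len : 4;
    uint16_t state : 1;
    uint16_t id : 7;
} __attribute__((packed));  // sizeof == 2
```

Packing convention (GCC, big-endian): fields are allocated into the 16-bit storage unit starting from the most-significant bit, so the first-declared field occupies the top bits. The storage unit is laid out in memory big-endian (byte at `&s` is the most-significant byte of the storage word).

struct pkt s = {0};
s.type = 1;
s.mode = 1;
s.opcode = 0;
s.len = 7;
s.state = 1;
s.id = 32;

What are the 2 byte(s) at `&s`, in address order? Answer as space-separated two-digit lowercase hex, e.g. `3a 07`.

c7 a0

type:1 = 1 → 0x1 << 15 → word 0x8000
mode:1 = 1 → 0x1 << 14 → word 0xc000
opcode:2 = 0 → 0x0 << 12 → word 0xc000
len:4 = 7 → 0x7 << 8 → word 0xc700
state:1 = 1 → 0x1 << 7 → word 0xc780
id:7 = 32 → 0x20 << 0 → word 0xc7a0
word = 0xc7a0 → big-endian bytes:
  [0]=0xc7  [1]=0xa0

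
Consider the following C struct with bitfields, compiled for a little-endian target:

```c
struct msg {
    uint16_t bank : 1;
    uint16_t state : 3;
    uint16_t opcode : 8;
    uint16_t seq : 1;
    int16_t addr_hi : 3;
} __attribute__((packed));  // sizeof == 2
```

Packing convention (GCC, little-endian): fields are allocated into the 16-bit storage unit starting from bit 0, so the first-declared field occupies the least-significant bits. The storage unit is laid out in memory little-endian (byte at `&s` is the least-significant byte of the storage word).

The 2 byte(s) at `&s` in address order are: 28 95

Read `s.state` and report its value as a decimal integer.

4

[0]=0x28 [1]=0x95 (little-endian) → word 0x9528
bank:1 @ bit 0 → (0x9528>>0)&0x1 = 0x0
state:3 @ bit 1 → (0x9528>>1)&0x7 = 0x4  ←
opcode:8 @ bit 4 → (0x9528>>4)&0xff = 0x52
seq:1 @ bit 12 → (0x9528>>12)&0x1 = 0x1
addr_hi:3 @ bit 13 → (0x9528>>13)&0x7 = 0x4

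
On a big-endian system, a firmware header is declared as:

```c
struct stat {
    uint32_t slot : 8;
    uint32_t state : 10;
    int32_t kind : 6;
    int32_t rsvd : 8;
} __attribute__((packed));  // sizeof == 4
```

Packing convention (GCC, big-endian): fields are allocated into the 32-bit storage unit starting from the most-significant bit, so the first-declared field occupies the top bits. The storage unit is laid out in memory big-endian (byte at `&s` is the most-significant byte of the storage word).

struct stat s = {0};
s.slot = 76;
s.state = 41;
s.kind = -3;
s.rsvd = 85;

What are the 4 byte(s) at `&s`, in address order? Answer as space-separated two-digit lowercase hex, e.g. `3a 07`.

slot:8 = 76 → 0x4c << 24 → word 0x4c000000
state:10 = 41 → 0x29 << 14 → word 0x4c0a4000
kind:6 = -3 → 0x3d << 8 → word 0x4c0a7d00
rsvd:8 = 85 → 0x55 << 0 → word 0x4c0a7d55
word = 0x4c0a7d55 → big-endian bytes:
  [0]=0x4c  [1]=0x0a  [2]=0x7d  [3]=0x55

4c 0a 7d 55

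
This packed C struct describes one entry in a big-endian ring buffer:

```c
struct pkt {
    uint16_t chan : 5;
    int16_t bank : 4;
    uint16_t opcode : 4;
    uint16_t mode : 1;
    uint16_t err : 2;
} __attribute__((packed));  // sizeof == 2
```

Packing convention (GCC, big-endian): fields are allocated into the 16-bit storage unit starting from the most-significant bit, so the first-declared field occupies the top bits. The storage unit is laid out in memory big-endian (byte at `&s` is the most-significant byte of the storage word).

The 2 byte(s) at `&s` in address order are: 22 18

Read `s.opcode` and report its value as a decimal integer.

3

[0]=0x22 [1]=0x18 (big-endian) → word 0x2218
chan [11+:5] = (word>>11) & 0x1f = 4
bank [7+:4] = (word>>7) & 0xf = 4
opcode [3+:4] = (word>>3) & 0xf = 3  ←
mode [2+:1] = (word>>2) & 0x1 = 0
err [0+:2] = (word>>0) & 0x3 = 0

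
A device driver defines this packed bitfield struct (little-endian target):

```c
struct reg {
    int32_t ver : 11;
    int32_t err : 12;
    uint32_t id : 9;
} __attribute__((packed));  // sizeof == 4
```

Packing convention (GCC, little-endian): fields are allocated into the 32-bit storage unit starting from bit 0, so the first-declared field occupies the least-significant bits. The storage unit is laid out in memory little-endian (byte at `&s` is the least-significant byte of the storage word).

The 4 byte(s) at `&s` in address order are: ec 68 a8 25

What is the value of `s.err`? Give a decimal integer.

1293

[0]=0xec [1]=0x68 [2]=0xa8 [3]=0x25 (little-endian) → word 0x25a868ec
ver [0+:11] = (word>>0) & 0x7ff = 236
err [11+:12] = (word>>11) & 0xfff = 1293  ←
id [23+:9] = (word>>23) & 0x1ff = 75
err signed 12b, MSB=0: value = 1293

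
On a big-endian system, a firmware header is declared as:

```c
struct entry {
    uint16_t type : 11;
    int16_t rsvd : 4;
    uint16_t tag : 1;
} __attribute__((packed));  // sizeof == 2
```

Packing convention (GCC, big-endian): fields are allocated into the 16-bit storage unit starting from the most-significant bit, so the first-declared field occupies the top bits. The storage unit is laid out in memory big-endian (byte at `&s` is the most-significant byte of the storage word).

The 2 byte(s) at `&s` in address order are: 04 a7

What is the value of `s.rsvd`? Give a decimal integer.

[0]=0x04 [1]=0xa7 (big-endian) → word 0x04a7
type [5+:11] = (word>>5) & 0x7ff = 37
rsvd [1+:4] = (word>>1) & 0xf = 3  ←
tag [0+:1] = (word>>0) & 0x1 = 1
rsvd signed 4b, MSB=0: value = 3

3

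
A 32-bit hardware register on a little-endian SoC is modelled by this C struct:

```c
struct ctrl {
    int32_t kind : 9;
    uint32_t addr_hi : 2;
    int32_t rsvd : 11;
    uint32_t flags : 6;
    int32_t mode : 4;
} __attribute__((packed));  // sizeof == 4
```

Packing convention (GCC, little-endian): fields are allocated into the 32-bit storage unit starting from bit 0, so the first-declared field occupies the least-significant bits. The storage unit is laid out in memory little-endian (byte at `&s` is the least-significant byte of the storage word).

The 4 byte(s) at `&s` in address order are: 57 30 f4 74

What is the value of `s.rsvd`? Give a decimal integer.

[0]=0x57 [1]=0x30 [2]=0xf4 [3]=0x74 (little-endian) → word 0x74f43057
kind [0+:9] = (word>>0) & 0x1ff = 87
addr_hi [9+:2] = (word>>9) & 0x3 = 0
rsvd [11+:11] = (word>>11) & 0x7ff = 1670  ←
flags [22+:6] = (word>>22) & 0x3f = 19
mode [28+:4] = (word>>28) & 0xf = 7
rsvd signed 11b, MSB=1: 1670 - 2048 = -378

-378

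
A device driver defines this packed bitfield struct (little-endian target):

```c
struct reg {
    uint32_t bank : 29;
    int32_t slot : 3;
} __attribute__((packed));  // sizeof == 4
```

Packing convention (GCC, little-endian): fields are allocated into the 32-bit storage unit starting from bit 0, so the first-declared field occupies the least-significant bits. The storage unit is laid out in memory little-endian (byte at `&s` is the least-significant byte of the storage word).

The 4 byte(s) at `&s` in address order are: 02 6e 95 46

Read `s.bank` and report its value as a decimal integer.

110456322

[0]=0x02 [1]=0x6e [2]=0x95 [3]=0x46 (little-endian) → word 0x46956e02
bank [0+:29] = (word>>0) & 0x1fffffff = 110456322  ←
slot [29+:3] = (word>>29) & 0x7 = 2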